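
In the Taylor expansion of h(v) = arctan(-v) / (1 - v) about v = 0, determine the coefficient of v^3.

-2/3

Multiply the two series term by term and collect like powers.
h(0) = 0
h′(0) = -1
h′′(0) = -2
h′′′(0) = -4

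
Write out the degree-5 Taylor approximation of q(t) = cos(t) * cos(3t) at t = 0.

17*t^4/3 - 5*t^2 + 1

Expand each factor separately, then convolve coefficients.
q(0) = 1
q′(0) = 0
q′′(0) = -10
q′′′(0) = 0
q^(4)(0) = 136
q^(5)(0) = 0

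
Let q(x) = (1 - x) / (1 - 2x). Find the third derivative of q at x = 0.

Multiply each power in the prefactor through the base expansion.
From the series, [x^3] q = 4; multiply by 3! = 6 to get 24.

24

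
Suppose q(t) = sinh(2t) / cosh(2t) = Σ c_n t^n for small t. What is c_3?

Write the quotient as an unknown series and match coefficients against numerator = denominator · series.
[t^0] = 0;  [t^1] = 2;  [t^2] = 0;  [t^3] = -8/3.

-8/3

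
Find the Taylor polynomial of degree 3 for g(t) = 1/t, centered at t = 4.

g(4) = 1/4
g′(4) = -1/16
g′′(4) = 1/32
g′′′(4) = -3/128
Dividing each by k! gives the coefficients c_0, ..., c_3.

-(t - 4)^3/256 + (t - 4)^2/64 - (t - 4)/16 + 1/4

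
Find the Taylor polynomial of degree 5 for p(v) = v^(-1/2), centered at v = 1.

-63*(v - 1)^5/256 + 35*(v - 1)^4/128 - 5*(v - 1)^3/16 + 3*(v - 1)^2/8 - (v - 1)/2 + 1

[(v - 1)^0] = 1;  [(v - 1)^1] = -1/2;  [(v - 1)^2] = 3/8;  [(v - 1)^3] = -5/16;  [(v - 1)^4] = 35/128;  [(v - 1)^5] = -63/256.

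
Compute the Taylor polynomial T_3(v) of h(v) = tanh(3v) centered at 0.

Apply the Taylor formula c_k = f^(k)(a)/k!.

-9*v^3 + 3*v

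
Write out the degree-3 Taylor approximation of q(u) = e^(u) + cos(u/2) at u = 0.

Combine the two series term by term.
[u^0] = 2;  [u^1] = 1;  [u^2] = 3/8;  [u^3] = 1/6.

u^3/6 + 3*u^2/8 + u + 2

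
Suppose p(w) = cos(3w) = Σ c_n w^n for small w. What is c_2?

-9/2

p(0) = 1
p′(0) = 0
p′′(0) = -9
The Taylor polynomial is Σ p^(k)(0)/k! · w^k.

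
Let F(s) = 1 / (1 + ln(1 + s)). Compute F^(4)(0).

Write 1/(1+u) = 1 - u + u^2 - u^3 + ... and substitute the series for u.
The coefficient of s^4 in the expansion is 11/3, so F^(4)(0) = 4! * (11/3) = 88.

88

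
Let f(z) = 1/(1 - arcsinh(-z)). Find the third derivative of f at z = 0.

-5

Substitute the inner expansion into the outer series and collect powers.
From the series, [z^3] f = -5/6; multiply by 3! = 6 to get -5.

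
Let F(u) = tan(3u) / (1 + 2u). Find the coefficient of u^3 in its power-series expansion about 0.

21

Expand each factor separately, then convolve coefficients.
F(0) = 0
F′(0) = 3
F′′(0) = -12
F′′′(0) = 126
So c_3 = F′′′(0)/3! = 21.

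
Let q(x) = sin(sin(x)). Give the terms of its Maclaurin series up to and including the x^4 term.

Plug the Maclaurin series of the inner function into that of the outer and collect terms.

-x^3/3 + x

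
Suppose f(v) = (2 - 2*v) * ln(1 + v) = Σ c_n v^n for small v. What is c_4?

Distribute the polynomial across the series and collect like powers.
f(0) = 0
f′(0) = 2
f′′(0) = -6
f′′′(0) = 10
f^(4)(0) = -28
So c_4 = f^(4)(0)/4! = -7/6.

-7/6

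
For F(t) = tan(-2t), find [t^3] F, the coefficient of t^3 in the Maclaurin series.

-8/3

Compute the successive derivatives at the expansion point and divide by k!.
[t^0] = 0;  [t^1] = -2;  [t^2] = 0;  [t^3] = -8/3.
So c_3 = F′′′(0)/3! = -8/3.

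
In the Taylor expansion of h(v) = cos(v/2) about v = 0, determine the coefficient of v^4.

1/384

[v^0] = 1;  [v^1] = 0;  [v^2] = -1/8;  [v^3] = 0;  [v^4] = 1/384.
So c_4 = h^(4)(0)/4! = 1/384.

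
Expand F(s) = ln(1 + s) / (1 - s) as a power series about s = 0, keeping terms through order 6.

Multiply the two series term by term and collect like powers.
[s^0] = 0;  [s^1] = 1;  [s^2] = 1/2;  [s^3] = 5/6;  [s^4] = 7/12;  [s^5] = 47/60;  [s^6] = 37/60.

37*s^6/60 + 47*s^5/60 + 7*s^4/12 + 5*s^3/6 + s^2/2 + s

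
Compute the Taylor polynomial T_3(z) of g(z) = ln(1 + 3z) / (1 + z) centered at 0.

33*z^3/2 - 15*z^2/2 + 3*z

Write out both Maclaurin series and multiply, keeping only the needed powers.
g(0) = 0
g′(0) = 3
g′′(0) = -15
g′′′(0) = 99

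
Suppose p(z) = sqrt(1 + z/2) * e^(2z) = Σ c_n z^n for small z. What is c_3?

Take the Cauchy product of the two expansions.
p(0) = 1
p′(0) = 9/4
p′′(0) = 79/16
p′′′(0) = 683/64
So c_3 = p′′′(0)/3! = 683/384.

683/384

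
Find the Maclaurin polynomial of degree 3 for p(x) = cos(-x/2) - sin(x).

x^3/6 - x^2/8 - x + 1

Add the two expansions coefficient-wise.
p(0) = 1
p′(0) = -1
p′′(0) = -1/4
p′′′(0) = 1
The Taylor polynomial is Σ p^(k)(0)/k! · x^k.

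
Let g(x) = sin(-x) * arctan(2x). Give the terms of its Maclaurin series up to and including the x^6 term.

-247*x^6/36 + 3*x^4 - 2*x^2

Multiply the two series term by term and collect like powers.
g(0) = 0
g′(0) = 0
g′′(0) = -4
g′′′(0) = 0
g^(4)(0) = 72
g^(5)(0) = 0
g^(6)(0) = -4940
The Taylor polynomial is Σ g^(k)(0)/k! · x^k.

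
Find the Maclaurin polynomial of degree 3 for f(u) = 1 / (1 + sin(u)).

Expand as Σ (-1)^k u^k with u equal to the inner function's series.
[u^0] = 1;  [u^1] = -1;  [u^2] = 1;  [u^3] = -5/6.

-5*u^3/6 + u^2 - u + 1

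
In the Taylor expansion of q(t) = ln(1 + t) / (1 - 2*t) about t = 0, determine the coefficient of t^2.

3/2

Multiply the numerator's expansion by the denominator's geometric series.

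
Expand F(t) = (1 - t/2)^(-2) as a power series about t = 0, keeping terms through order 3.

t^3/2 + 3*t^2/4 + t + 1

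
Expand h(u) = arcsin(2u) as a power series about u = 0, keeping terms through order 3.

4*u^3/3 + 2*u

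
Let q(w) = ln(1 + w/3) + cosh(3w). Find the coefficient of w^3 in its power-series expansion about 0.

1/81

Expand each term separately and add.
[w^0] = 1;  [w^1] = 1/3;  [w^2] = 40/9;  [w^3] = 1/81.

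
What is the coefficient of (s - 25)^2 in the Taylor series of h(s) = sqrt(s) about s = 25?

Differentiate repeatedly and evaluate at the center.
h(25) = 5
h′(25) = 1/10
h′′(25) = -1/500
So c_2 = h′′(25)/2! = -1/1000.

-1/1000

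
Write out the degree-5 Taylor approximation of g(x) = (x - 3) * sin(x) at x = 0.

Multiply each power in the prefactor through the base expansion.
g(0) = 0
g′(0) = -3
g′′(0) = 2
g′′′(0) = 3
g^(4)(0) = -4
g^(5)(0) = -3

-x^5/40 - x^4/6 + x^3/2 + x^2 - 3*x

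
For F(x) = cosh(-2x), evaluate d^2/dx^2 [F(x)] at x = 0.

The coefficient of x^2 in the expansion is 2, so F′′(0) = 2! * (2) = 4.

4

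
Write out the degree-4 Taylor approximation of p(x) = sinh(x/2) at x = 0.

[x^0] = 0;  [x^1] = 1/2;  [x^2] = 0;  [x^3] = 1/48;  [x^4] = 0.

x^3/48 + x/2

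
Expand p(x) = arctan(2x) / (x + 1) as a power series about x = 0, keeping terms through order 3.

Expand 1/(denominator) as a geometric series and multiply by the numerator's series.
p(0) = 0
p′(0) = 2
p′′(0) = -4
p′′′(0) = -4

-2*x^3/3 - 2*x^2 + 2*x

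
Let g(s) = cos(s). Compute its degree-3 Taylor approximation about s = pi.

(s - pi)^2/2 - 1

g(pi) = -1
g′(pi) = 0
g′′(pi) = 1
g′′′(pi) = 0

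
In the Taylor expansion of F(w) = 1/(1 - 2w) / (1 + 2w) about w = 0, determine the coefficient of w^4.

Expand each factor separately, then convolve coefficients.
F(0) = 1
F′(0) = 0
F′′(0) = 8
F′′′(0) = 0
F^(4)(0) = 384
So c_4 = F^(4)(0)/4! = 16.

16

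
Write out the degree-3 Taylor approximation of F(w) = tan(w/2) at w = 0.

Use the known series and substitute for the argument.

w^3/24 + w/2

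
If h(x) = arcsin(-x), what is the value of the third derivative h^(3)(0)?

-1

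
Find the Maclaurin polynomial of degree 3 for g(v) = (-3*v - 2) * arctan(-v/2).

Shift and add copies of the series according to the polynomial's terms.
g(0) = 0
g′(0) = 1
g′′(0) = 3
g′′′(0) = -1/2

-v^3/12 + 3*v^2/2 + v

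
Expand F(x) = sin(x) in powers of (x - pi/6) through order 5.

sqrt(3)*(x - pi/6)^5/240 + (x - pi/6)^4/48 - sqrt(3)*(x - pi/6)^3/12 - (x - pi/6)^2/4 + sqrt(3)*(x - pi/6)/2 + 1/2

[(x - pi/6)^0] = 1/2;  [(x - pi/6)^1] = sqrt(3)/2;  [(x - pi/6)^2] = -1/4;  [(x - pi/6)^3] = -sqrt(3)/12;  [(x - pi/6)^4] = 1/48;  [(x - pi/6)^5] = sqrt(3)/240.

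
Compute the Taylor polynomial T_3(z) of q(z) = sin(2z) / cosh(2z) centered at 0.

-16*z^3/3 + 2*z

Divide the numerator series by the denominator series (power-series long division).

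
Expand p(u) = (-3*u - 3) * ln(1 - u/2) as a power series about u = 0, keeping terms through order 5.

21*u^5/320 + 11*u^4/64 + u^3/2 + 15*u^2/8 + 3*u/2

Distribute the polynomial across the series and collect like powers.
[u^0] = 0;  [u^1] = 3/2;  [u^2] = 15/8;  [u^3] = 1/2;  [u^4] = 11/64;  [u^5] = 21/320.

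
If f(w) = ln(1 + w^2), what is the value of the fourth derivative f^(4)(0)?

-12

The coefficient of w^4 in the expansion is -1/2, so f^(4)(0) = 4! * (-1/2) = -12.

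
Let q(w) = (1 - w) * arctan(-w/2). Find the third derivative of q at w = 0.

Multiply each power in the prefactor through the base expansion.
The coefficient of w^3 in the expansion is 1/24, so q′′′(0) = 3! * (1/24) = 1/4.

1/4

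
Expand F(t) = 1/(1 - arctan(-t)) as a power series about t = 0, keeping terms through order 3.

-2*t^3/3 + t^2 - t + 1

Compose series: expand the inner function first, then feed it into the outer expansion.
[t^0] = 1;  [t^1] = -1;  [t^2] = 1;  [t^3] = -2/3.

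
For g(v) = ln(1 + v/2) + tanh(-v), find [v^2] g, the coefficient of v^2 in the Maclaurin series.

-1/8

Expand each term separately and add.
So c_2 = g′′(0)/2! = -1/8.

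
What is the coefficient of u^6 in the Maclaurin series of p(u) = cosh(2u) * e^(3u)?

7813/720

Expand each factor separately, then convolve coefficients.
p(0) = 1
p′(0) = 3
p′′(0) = 13
p′′′(0) = 63
p^(4)(0) = 313
p^(5)(0) = 1563
p^(6)(0) = 7813
So c_6 = p^(6)(0)/6! = 7813/720.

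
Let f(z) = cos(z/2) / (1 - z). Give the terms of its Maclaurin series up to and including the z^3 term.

Write out both Maclaurin series and multiply, keeping only the needed powers.
f(0) = 1
f′(0) = 1
f′′(0) = 7/4
f′′′(0) = 21/4
The Taylor polynomial is Σ f^(k)(0)/k! · z^k.

7*z^3/8 + 7*z^2/8 + z + 1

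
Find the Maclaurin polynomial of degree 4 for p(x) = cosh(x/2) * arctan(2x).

Write out both Maclaurin series and multiply, keeping only the needed powers.

-29*x^3/12 + 2*x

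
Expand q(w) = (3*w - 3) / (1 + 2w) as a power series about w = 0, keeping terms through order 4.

Distribute the polynomial across the series and collect like powers.
q(0) = -3
q′(0) = 9
q′′(0) = -36
q′′′(0) = 216
q^(4)(0) = -1728
Dividing each by k! gives the coefficients c_0, ..., c_4.

-72*w^4 + 36*w^3 - 18*w^2 + 9*w - 3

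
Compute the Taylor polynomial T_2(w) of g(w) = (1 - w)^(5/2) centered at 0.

15*w^2/8 - 5*w/2 + 1

[w^0] = 1;  [w^1] = -5/2;  [w^2] = 15/8.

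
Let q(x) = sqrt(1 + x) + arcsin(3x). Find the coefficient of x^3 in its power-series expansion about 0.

Add the two expansions coefficient-wise.
[x^0] = 1;  [x^1] = 7/2;  [x^2] = -1/8;  [x^3] = 73/16.

73/16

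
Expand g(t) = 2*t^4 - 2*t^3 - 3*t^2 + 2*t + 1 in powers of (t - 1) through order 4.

2*(t - 1)^4 + 6*(t - 1)^3 + 3*(t - 1)^2 - 2*(t - 1)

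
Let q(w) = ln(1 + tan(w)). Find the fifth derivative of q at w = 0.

80

Let u equal the inner series; expand the outer function in u and truncate.
The coefficient of w^5 in the expansion is 2/3, so q^(5)(0) = 5! * (2/3) = 80.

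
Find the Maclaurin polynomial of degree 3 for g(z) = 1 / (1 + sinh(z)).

-7*z^3/6 + z^2 - z + 1

Expand as Σ (-1)^k u^k with u equal to the inner function's series.
g(0) = 1
g′(0) = -1
g′′(0) = 2
g′′′(0) = -7
Then c_k = g^(k)(0)/k! gives each Taylor coefficient.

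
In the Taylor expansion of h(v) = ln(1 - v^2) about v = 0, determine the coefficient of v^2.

-1

Compute the successive derivatives at the expansion point and divide by k!.
h(0) = 0
h′(0) = 0
h′′(0) = -2
So c_2 = h′′(0)/2! = -1.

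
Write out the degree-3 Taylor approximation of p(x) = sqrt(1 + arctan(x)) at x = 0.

-5*x^3/48 - x^2/8 + x/2 + 1

Plug the Maclaurin series of the inner function into that of the outer and collect terms.
p(0) = 1
p′(0) = 1/2
p′′(0) = -1/4
p′′′(0) = -5/8
Then c_k = p^(k)(0)/k! gives each Taylor coefficient.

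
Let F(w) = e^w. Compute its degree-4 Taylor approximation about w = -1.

F(-1) = e^(-1)
F′(-1) = e^(-1)
F′′(-1) = e^(-1)
F′′′(-1) = e^(-1)
F^(4)(-1) = e^(-1)

(w + 1)^4*e^(-1)/24 + (w + 1)^3*e^(-1)/6 + (w + 1)^2*e^(-1)/2 + (w + 1)*e^(-1) + e^(-1)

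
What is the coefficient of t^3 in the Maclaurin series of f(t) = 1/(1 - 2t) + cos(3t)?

Expand each term separately and add.
f(0) = 2
f′(0) = 2
f′′(0) = -1
f′′′(0) = 48
Dividing each by k! gives the coefficients c_0, ..., c_3.

8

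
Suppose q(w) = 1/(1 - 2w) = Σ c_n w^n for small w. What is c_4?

16

[w^0] = 1;  [w^1] = 2;  [w^2] = 4;  [w^3] = 8;  [w^4] = 16.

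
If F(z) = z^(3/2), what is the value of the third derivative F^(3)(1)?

Use the known series and substitute for the argument.
The coefficient of (z - 1)^3 in the expansion is -1/16, so F′′′(1) = 3! * (-1/16) = -3/8.

-3/8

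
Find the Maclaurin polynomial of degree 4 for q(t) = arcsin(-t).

-t^3/6 - t

q(0) = 0
q′(0) = -1
q′′(0) = 0
q′′′(0) = -1
q^(4)(0) = 0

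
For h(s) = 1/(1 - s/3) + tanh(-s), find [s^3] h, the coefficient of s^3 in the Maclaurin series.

10/27

Combine the two series term by term.
h(0) = 1
h′(0) = -2/3
h′′(0) = 2/9
h′′′(0) = 20/9
Dividing each by k! gives the coefficients c_0, ..., c_3.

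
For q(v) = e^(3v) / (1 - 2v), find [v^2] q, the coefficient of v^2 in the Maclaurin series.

29/2

Write out both Maclaurin series and multiply, keeping only the needed powers.
q(0) = 1
q′(0) = 5
q′′(0) = 29
So c_2 = q′′(0)/2! = 29/2.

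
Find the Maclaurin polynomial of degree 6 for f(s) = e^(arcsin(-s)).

Substitute the inner expansion into the outer series and collect powers.
f(0) = 1
f′(0) = -1
f′′(0) = 1
f′′′(0) = -2
f^(4)(0) = 5
f^(5)(0) = -20
f^(6)(0) = 85
The Taylor polynomial is Σ f^(k)(0)/k! · s^k.

17*s^6/144 - s^5/6 + 5*s^4/24 - s^3/3 + s^2/2 - s + 1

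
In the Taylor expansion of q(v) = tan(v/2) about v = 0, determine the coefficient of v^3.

Apply the Taylor formula c_k = f^(k)(a)/k!.
q(0) = 0
q′(0) = 1/2
q′′(0) = 0
q′′′(0) = 1/4

1/24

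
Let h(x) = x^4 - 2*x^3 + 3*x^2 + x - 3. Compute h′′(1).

From the series, [(x - 1)^2] h = 3; multiply by 2! = 2 to get 6.

6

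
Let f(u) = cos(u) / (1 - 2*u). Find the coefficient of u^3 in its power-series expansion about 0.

Use 1/(1 - r) = Σ r^k on the denominator, then take the Cauchy product.
f(0) = 1
f′(0) = 2
f′′(0) = 7
f′′′(0) = 42

7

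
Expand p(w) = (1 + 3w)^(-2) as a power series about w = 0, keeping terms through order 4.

Differentiate repeatedly and evaluate at the center.
p(0) = 1
p′(0) = -6
p′′(0) = 54
p′′′(0) = -648
p^(4)(0) = 9720

405*w^4 - 108*w^3 + 27*w^2 - 6*w + 1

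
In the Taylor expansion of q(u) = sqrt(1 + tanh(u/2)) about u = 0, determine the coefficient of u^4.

17/6144

Substitute the inner expansion into the outer series and collect powers.
q(0) = 1
q′(0) = 1/4
q′′(0) = -1/16
q′′′(0) = -5/64
q^(4)(0) = 17/256
The Taylor polynomial is Σ q^(k)(0)/k! · u^k.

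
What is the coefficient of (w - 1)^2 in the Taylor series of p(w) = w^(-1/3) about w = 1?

[(w - 1)^0] = 1;  [(w - 1)^1] = -1/3;  [(w - 1)^2] = 2/9.

2/9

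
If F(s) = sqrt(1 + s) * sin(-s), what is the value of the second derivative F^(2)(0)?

-1

Take the Cauchy product of the two expansions.
The coefficient of s^2 in the expansion is -1/2, so F′′(0) = 2! * (-1/2) = -1.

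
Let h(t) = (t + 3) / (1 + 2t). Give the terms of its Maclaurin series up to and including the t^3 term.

-20*t^3 + 10*t^2 - 5*t + 3

Shift and add copies of the series according to the polynomial's terms.
h(0) = 3
h′(0) = -5
h′′(0) = 20
h′′′(0) = -120
The Taylor polynomial is Σ h^(k)(0)/k! · t^k.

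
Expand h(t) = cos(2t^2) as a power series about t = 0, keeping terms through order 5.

h(0) = 1
h′(0) = 0
h′′(0) = 0
h′′′(0) = 0
h^(4)(0) = -48
h^(5)(0) = 0
The Taylor polynomial is Σ h^(k)(0)/k! · t^k.

1 - 2*t^4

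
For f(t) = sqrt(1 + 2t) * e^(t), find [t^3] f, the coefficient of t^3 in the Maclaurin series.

Take the Cauchy product of the two expansions.
f(0) = 1
f′(0) = 2
f′′(0) = 2
f′′′(0) = 4
So c_3 = f′′′(0)/3! = 2/3.

2/3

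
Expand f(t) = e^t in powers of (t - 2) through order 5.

(t - 2)^5*e^(2)/120 + (t - 2)^4*e^(2)/24 + (t - 2)^3*e^(2)/6 + (t - 2)^2*e^(2)/2 + (t - 2)*e^(2) + e^(2)

f(2) = e^(2)
f′(2) = e^(2)
f′′(2) = e^(2)
f′′′(2) = e^(2)
f^(4)(2) = e^(2)
f^(5)(2) = e^(2)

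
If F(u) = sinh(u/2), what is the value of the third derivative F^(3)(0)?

Compute the successive derivatives at the expansion point and divide by k!.
From the series, [u^3] F = 1/48; multiply by 3! = 6 to get 1/8.

1/8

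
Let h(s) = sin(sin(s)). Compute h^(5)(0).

12

Compose series: expand the inner function first, then feed it into the outer expansion.
From the series, [s^5] h = 1/10; multiply by 5! = 120 to get 12.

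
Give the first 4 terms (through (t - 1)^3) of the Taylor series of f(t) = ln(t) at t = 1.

(t - 1)^3/3 - (t - 1)^2/2 + (t - 1)

[(t - 1)^0] = 0;  [(t - 1)^1] = 1;  [(t - 1)^2] = -1/2;  [(t - 1)^3] = 1/3.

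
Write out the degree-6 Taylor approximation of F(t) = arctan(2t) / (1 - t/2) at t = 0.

Take the Cauchy product of the two expansions.
[t^0] = 0;  [t^1] = 2;  [t^2] = 1;  [t^3] = -13/6;  [t^4] = -13/12;  [t^5] = 703/120;  [t^6] = 703/240.

703*t^6/240 + 703*t^5/120 - 13*t^4/12 - 13*t^3/6 + t^2 + 2*t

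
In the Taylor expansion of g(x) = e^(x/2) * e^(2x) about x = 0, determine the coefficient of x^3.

Multiply the two series term by term and collect like powers.
g(0) = 1
g′(0) = 5/2
g′′(0) = 25/4
g′′′(0) = 125/8

125/48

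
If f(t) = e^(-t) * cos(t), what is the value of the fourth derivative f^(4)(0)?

Expand each factor separately, then convolve coefficients.
The coefficient of t^4 in the expansion is -1/6, so f^(4)(0) = 4! * (-1/6) = -4.

-4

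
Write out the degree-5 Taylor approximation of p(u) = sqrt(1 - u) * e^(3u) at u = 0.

Take the Cauchy product of the two expansions.
[u^0] = 1;  [u^1] = 5/2;  [u^2] = 23/8;  [u^3] = 29/16;  [u^4] = 43/128;  [u^5] = -833/1280.

-833*u^5/1280 + 43*u^4/128 + 29*u^3/16 + 23*u^2/8 + 5*u/2 + 1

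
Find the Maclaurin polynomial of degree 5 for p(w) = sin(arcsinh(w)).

w^5/6 - w^3/3 + w

Plug the Maclaurin series of the inner function into that of the outer and collect terms.
[w^0] = 0;  [w^1] = 1;  [w^2] = 0;  [w^3] = -1/3;  [w^4] = 0;  [w^5] = 1/6.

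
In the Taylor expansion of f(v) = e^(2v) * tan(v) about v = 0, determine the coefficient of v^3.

Take the Cauchy product of the two expansions.
[v^0] = 0;  [v^1] = 1;  [v^2] = 2;  [v^3] = 7/3.
So c_3 = f′′′(0)/3! = 7/3.

7/3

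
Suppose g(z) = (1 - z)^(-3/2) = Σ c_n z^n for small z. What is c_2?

Differentiate repeatedly and evaluate at the center.
g(0) = 1
g′(0) = 3/2
g′′(0) = 15/4
So c_2 = g′′(0)/2! = 15/8.

15/8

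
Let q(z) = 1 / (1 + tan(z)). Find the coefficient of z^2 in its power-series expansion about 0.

1

Write 1/(1+u) = 1 - u + u^2 - u^3 + ... and substitute the series for u.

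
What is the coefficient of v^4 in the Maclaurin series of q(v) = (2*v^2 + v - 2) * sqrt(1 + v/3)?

Distribute the polynomial across the series and collect like powers.

-127/5184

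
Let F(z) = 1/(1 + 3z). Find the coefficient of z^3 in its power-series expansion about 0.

-27

F(0) = 1
F′(0) = -3
F′′(0) = 18
F′′′(0) = -162
So c_3 = F′′′(0)/3! = -27.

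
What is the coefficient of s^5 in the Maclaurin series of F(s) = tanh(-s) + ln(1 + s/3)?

-161/1215

Add the two expansions coefficient-wise.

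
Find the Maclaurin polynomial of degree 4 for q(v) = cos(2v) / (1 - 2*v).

26*v^4/3 + 4*v^3 + 2*v^2 + 2*v + 1

Expand 1/(denominator) as a geometric series and multiply by the numerator's series.
[v^0] = 1;  [v^1] = 2;  [v^2] = 2;  [v^3] = 4;  [v^4] = 26/3.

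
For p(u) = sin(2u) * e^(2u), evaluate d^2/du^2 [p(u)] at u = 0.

Take the Cauchy product of the two expansions.
The coefficient of u^2 in the expansion is 4, so p′′(0) = 2! * (4) = 8.

8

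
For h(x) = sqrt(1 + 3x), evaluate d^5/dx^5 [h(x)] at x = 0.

25515/32

From the series, [x^5] h = 1701/256; multiply by 5! = 120 to get 25515/32.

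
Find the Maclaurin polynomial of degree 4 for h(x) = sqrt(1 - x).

h(0) = 1
h′(0) = -1/2
h′′(0) = -1/4
h′′′(0) = -3/8
h^(4)(0) = -15/16

-5*x^4/128 - x^3/16 - x^2/8 - x/2 + 1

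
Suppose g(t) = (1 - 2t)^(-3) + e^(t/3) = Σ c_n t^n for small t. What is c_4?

466561/1944

Add the two expansions coefficient-wise.
g(0) = 2
g′(0) = 19/3
g′′(0) = 433/9
g′′′(0) = 12961/27
g^(4)(0) = 466561/81
So c_4 = g^(4)(0)/4! = 466561/1944.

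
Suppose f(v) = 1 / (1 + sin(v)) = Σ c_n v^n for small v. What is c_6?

17/45

Write 1/(1+u) = 1 - u + u^2 - u^3 + ... and substitute the series for u.
f(0) = 1
f′(0) = -1
f′′(0) = 2
f′′′(0) = -5
f^(4)(0) = 16
f^(5)(0) = -61
f^(6)(0) = 272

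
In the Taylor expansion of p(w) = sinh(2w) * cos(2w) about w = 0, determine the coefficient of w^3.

Multiply the two series term by term and collect like powers.
[w^0] = 0;  [w^1] = 2;  [w^2] = 0;  [w^3] = -8/3.
So c_3 = p′′′(0)/3! = -8/3.

-8/3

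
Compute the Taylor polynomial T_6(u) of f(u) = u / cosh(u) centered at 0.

5*u^5/24 - u^3/2 + u

Divide the numerator series by the denominator series (power-series long division).
f(0) = 0
f′(0) = 1
f′′(0) = 0
f′′′(0) = -3
f^(4)(0) = 0
f^(5)(0) = 25
f^(6)(0) = 0
The Taylor polynomial is Σ f^(k)(0)/k! · u^k.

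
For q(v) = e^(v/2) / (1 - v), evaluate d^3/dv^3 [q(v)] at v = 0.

Write out both Maclaurin series and multiply, keeping only the needed powers.
The coefficient of v^3 in the expansion is 79/48, so q′′′(0) = 3! * (79/48) = 79/8.

79/8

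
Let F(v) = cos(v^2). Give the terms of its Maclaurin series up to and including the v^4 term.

Compute the successive derivatives at the expansion point and divide by k!.
[v^0] = 1;  [v^1] = 0;  [v^2] = 0;  [v^3] = 0;  [v^4] = -1/2.

1 - v^4/2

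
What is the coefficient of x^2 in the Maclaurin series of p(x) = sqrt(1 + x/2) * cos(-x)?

Expand each factor separately, then convolve coefficients.
So c_2 = p′′(0)/2! = -17/32.

-17/32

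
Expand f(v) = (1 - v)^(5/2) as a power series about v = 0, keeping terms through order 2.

15*v^2/8 - 5*v/2 + 1

f(0) = 1
f′(0) = -5/2
f′′(0) = 15/4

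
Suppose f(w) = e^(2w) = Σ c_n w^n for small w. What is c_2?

[w^0] = 1;  [w^1] = 2;  [w^2] = 2.

2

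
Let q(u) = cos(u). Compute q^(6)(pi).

1

Differentiate repeatedly and evaluate at the center.
From the series, [(u - pi)^6] q = 1/720; multiply by 6! = 720 to get 1.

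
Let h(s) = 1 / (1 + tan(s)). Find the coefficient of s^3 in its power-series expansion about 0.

Use the geometric series for the reciprocal, then substitute.
[s^0] = 1;  [s^1] = -1;  [s^2] = 1;  [s^3] = -4/3.
So c_3 = h′′′(0)/3! = -4/3.

-4/3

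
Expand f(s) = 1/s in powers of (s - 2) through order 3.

Compute the successive derivatives at the expansion point and divide by k!.
f(2) = 1/2
f′(2) = -1/4
f′′(2) = 1/4
f′′′(2) = -3/8

-(s - 2)^3/16 + (s - 2)^2/8 - (s - 2)/4 + 1/2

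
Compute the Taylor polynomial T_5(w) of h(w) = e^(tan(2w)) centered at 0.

148*w^5/15 + 6*w^4 + 4*w^3 + 2*w^2 + 2*w + 1

Let u equal the inner series; expand the outer function in u and truncate.
h(0) = 1
h′(0) = 2
h′′(0) = 4
h′′′(0) = 24
h^(4)(0) = 144
h^(5)(0) = 1184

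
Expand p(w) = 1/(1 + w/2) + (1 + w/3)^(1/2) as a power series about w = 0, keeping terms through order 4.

Add the two expansions coefficient-wise.

643*w^4/10368 - 53*w^3/432 + 17*w^2/72 - w/3 + 2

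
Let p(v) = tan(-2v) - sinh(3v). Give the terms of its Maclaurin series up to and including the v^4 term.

Add the two expansions coefficient-wise.
p(0) = 0
p′(0) = -5
p′′(0) = 0
p′′′(0) = -43
p^(4)(0) = 0
The Taylor polynomial is Σ p^(k)(0)/k! · v^k.

-43*v^3/6 - 5*v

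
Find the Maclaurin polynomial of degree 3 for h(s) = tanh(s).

-s^3/3 + s

Use the known series and substitute for the argument.
h(0) = 0
h′(0) = 1
h′′(0) = 0
h′′′(0) = -2
The Taylor polynomial is Σ h^(k)(0)/k! · s^k.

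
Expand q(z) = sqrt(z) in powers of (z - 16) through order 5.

7*(z - 16)^5/67108864 - 5*(z - 16)^4/2097152 + (z - 16)^3/16384 - (z - 16)^2/512 + (z - 16)/8 + 4

[(z - 16)^0] = 4;  [(z - 16)^1] = 1/8;  [(z - 16)^2] = -1/512;  [(z - 16)^3] = 1/16384;  [(z - 16)^4] = -5/2097152;  [(z - 16)^5] = 7/67108864.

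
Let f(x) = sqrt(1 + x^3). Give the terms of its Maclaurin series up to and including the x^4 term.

x^3/2 + 1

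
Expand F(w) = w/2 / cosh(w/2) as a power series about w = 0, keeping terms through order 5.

Divide the numerator series by the denominator series (power-series long division).

5*w^5/768 - w^3/16 + w/2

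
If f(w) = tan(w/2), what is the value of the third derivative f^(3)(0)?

1/4

From the series, [w^3] f = 1/24; multiply by 3! = 6 to get 1/4.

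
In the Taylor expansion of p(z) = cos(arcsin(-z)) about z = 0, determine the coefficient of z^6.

Substitute the inner expansion into the outer series and collect powers.
p(0) = 1
p′(0) = 0
p′′(0) = -1
p′′′(0) = 0
p^(4)(0) = -3
p^(5)(0) = 0
p^(6)(0) = -45
So c_6 = p^(6)(0)/6! = -1/16.

-1/16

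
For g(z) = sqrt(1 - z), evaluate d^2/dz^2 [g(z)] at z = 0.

-1/4

From the series, [z^2] g = -1/8; multiply by 2! = 2 to get -1/4.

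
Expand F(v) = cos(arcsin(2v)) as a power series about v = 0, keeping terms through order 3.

Plug the Maclaurin series of the inner function into that of the outer and collect terms.
[v^0] = 1;  [v^1] = 0;  [v^2] = -2;  [v^3] = 0.

1 - 2*v^2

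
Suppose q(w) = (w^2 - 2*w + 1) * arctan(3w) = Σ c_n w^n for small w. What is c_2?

-6

Multiply each power in the prefactor through the base expansion.
[w^0] = 0;  [w^1] = 3;  [w^2] = -6.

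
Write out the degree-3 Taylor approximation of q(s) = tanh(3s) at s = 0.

[s^0] = 0;  [s^1] = 3;  [s^2] = 0;  [s^3] = -9.

-9*s^3 + 3*s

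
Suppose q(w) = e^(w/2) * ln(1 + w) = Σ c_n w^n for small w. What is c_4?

-1/8

Take the Cauchy product of the two expansions.
[w^0] = 0;  [w^1] = 1;  [w^2] = 0;  [w^3] = 5/24;  [w^4] = -1/8.
So c_4 = q^(4)(0)/4! = -1/8.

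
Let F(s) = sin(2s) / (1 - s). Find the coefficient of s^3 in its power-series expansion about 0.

Multiply the numerator's expansion by the denominator's geometric series.

2/3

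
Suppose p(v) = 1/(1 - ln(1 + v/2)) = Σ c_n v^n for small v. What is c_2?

Let u equal the inner series; expand the outer function in u and truncate.
p(0) = 1
p′(0) = 1/2
p′′(0) = 1/4
Then c_k = p^(k)(0)/k! gives each Taylor coefficient.

1/8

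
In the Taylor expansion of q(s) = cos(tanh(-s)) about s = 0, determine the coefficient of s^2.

-1/2

Substitute the inner expansion into the outer series and collect powers.
q(0) = 1
q′(0) = 0
q′′(0) = -1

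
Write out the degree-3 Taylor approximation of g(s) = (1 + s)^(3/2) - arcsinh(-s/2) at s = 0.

Expand each term separately and add.
g(0) = 1
g′(0) = 2
g′′(0) = 3/4
g′′′(0) = -1/2

-s^3/12 + 3*s^2/8 + 2*s + 1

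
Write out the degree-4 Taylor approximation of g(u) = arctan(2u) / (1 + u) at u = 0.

Take the Cauchy product of the two expansions.
[u^0] = 0;  [u^1] = 2;  [u^2] = -2;  [u^3] = -2/3;  [u^4] = 2/3.

2*u^4/3 - 2*u^3/3 - 2*u^2 + 2*u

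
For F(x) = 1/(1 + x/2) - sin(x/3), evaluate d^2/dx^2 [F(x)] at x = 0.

1/2

Combine the two series term by term.
From the series, [x^2] F = 1/4; multiply by 2! = 2 to get 1/2.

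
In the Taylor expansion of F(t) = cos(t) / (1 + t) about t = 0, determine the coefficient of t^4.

Multiply the two series term by term and collect like powers.
F(0) = 1
F′(0) = -1
F′′(0) = 1
F′′′(0) = -3
F^(4)(0) = 13
So c_4 = F^(4)(0)/4! = 13/24.

13/24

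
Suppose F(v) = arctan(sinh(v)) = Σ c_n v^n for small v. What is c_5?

1/24

Let u equal the inner series; expand the outer function in u and truncate.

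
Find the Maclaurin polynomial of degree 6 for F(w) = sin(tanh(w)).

Let u equal the inner series; expand the outer function in u and truncate.
F(0) = 0
F′(0) = 1
F′′(0) = 0
F′′′(0) = -3
F^(4)(0) = 0
F^(5)(0) = 37
F^(6)(0) = 0

37*w^5/120 - w^3/2 + w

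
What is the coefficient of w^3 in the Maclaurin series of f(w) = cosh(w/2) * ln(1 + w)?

Write out both Maclaurin series and multiply, keeping only the needed powers.

11/24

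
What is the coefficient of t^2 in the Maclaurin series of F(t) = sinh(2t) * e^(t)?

2

Write out both Maclaurin series and multiply, keeping only the needed powers.
[t^0] = 0;  [t^1] = 2;  [t^2] = 2.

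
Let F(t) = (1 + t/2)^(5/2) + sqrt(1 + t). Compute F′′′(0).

Combine the two series term by term.
The coefficient of t^3 in the expansion is 13/128, so F′′′(0) = 3! * (13/128) = 39/64.

39/64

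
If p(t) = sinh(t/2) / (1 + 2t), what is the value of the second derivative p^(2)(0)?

-2

Take the Cauchy product of the two expansions.
The coefficient of t^2 in the expansion is -1, so p′′(0) = 2! * (-1) = -2.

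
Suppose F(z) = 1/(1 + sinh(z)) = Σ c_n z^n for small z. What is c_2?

Plug the Maclaurin series of the inner function into that of the outer and collect terms.
F(0) = 1
F′(0) = -1
F′′(0) = 2

1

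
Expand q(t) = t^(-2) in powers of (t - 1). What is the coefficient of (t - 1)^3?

[(t - 1)^0] = 1;  [(t - 1)^1] = -2;  [(t - 1)^2] = 3;  [(t - 1)^3] = -4.

-4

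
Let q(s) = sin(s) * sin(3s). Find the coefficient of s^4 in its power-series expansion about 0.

Expand each factor separately, then convolve coefficients.
q(0) = 0
q′(0) = 0
q′′(0) = 6
q′′′(0) = 0
q^(4)(0) = -120
The Taylor polynomial is Σ q^(k)(0)/k! · s^k.

-5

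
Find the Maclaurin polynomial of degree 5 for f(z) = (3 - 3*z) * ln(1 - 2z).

Multiply each power in the prefactor through the base expansion.
[z^0] = 0;  [z^1] = -6;  [z^2] = 0;  [z^3] = -2;  [z^4] = -4;  [z^5] = -36/5.

-36*z^5/5 - 4*z^4 - 2*z^3 - 6*z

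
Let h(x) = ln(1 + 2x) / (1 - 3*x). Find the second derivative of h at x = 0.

8

Expand 1/(denominator) as a geometric series and multiply by the numerator's series.
From the series, [x^2] h = 4; multiply by 2! = 2 to get 8.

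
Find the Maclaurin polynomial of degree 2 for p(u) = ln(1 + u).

p(0) = 0
p′(0) = 1
p′′(0) = -1

-u^2/2 + u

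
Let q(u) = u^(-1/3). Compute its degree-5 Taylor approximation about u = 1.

q(1) = 1
q′(1) = -1/3
q′′(1) = 4/9
q′′′(1) = -28/27
q^(4)(1) = 280/81
q^(5)(1) = -3640/243
Dividing each by k! gives the coefficients c_0, ..., c_5.

-91*(u - 1)^5/729 + 35*(u - 1)^4/243 - 14*(u - 1)^3/81 + 2*(u - 1)^2/9 - (u - 1)/3 + 1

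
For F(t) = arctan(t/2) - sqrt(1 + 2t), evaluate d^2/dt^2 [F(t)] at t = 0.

1

Combine the two series term by term.
The coefficient of t^2 in the expansion is 1/2, so F′′(0) = 2! * (1/2) = 1.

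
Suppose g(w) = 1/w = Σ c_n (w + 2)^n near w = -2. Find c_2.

[(w + 2)^0] = -1/2;  [(w + 2)^1] = -1/4;  [(w + 2)^2] = -1/8.

-1/8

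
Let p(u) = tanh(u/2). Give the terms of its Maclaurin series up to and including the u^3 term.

-u^3/24 + u/2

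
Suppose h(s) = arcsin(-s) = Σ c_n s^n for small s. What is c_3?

Differentiate repeatedly and evaluate at the center.
h(0) = 0
h′(0) = -1
h′′(0) = 0
h′′′(0) = -1
The Taylor polynomial is Σ h^(k)(0)/k! · s^k.

-1/6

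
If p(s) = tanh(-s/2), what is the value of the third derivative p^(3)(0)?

Use the known series and substitute for the argument.
The coefficient of s^3 in the expansion is 1/24, so p′′′(0) = 3! * (1/24) = 1/4.

1/4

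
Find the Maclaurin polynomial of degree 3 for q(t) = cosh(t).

q(0) = 1
q′(0) = 0
q′′(0) = 1
q′′′(0) = 0

t^2/2 + 1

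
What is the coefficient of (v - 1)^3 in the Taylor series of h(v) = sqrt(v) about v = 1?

1/16

h(1) = 1
h′(1) = 1/2
h′′(1) = -1/4
h′′′(1) = 3/8
So c_3 = h′′′(1)/3! = 1/16.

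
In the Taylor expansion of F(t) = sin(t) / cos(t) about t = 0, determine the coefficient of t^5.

2/15

Write the quotient as an unknown series and match coefficients against numerator = denominator · series.
F(0) = 0
F′(0) = 1
F′′(0) = 0
F′′′(0) = 2
F^(4)(0) = 0
F^(5)(0) = 16
So c_5 = F^(5)(0)/5! = 2/15.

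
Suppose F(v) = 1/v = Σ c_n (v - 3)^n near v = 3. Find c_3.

Use the known series and substitute for the argument.
[(v - 3)^0] = 1/3;  [(v - 3)^1] = -1/9;  [(v - 3)^2] = 1/27;  [(v - 3)^3] = -1/81.

-1/81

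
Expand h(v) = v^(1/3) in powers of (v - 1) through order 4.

-10*(v - 1)^4/243 + 5*(v - 1)^3/81 - (v - 1)^2/9 + (v - 1)/3 + 1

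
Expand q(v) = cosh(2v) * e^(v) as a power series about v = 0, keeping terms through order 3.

13*v^3/6 + 5*v^2/2 + v + 1

Multiply the two series term by term and collect like powers.
q(0) = 1
q′(0) = 1
q′′(0) = 5
q′′′(0) = 13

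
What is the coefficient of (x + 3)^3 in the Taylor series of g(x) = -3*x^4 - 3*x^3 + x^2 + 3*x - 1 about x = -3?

33

Use the known series and substitute for the argument.
g(-3) = -163
g′(-3) = 240
g′′(-3) = -268
g′′′(-3) = 198
So c_3 = g′′′(-3)/3! = 33.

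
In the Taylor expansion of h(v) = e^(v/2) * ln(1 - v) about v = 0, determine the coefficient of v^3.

Expand each factor separately, then convolve coefficients.
h(0) = 0
h′(0) = -1
h′′(0) = -2
h′′′(0) = -17/4
So c_3 = h′′′(0)/3! = -17/24.

-17/24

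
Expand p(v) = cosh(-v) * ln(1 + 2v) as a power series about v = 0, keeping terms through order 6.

Write out both Maclaurin series and multiply, keeping only the needed powers.
p(0) = 0
p′(0) = 2
p′′(0) = -4
p′′′(0) = 22
p^(4)(0) = -120
p^(5)(0) = 938
p^(6)(0) = -9180
Then c_k = p^(k)(0)/k! gives each Taylor coefficient.

-51*v^6/4 + 469*v^5/60 - 5*v^4 + 11*v^3/3 - 2*v^2 + 2*v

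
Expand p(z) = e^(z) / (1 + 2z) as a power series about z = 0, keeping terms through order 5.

Expand each factor separately, then convolve coefficients.
[z^0] = 1;  [z^1] = -1;  [z^2] = 5/2;  [z^3] = -29/6;  [z^4] = 233/24;  [z^5] = -2329/120.

-2329*z^5/120 + 233*z^4/24 - 29*z^3/6 + 5*z^2/2 - z + 1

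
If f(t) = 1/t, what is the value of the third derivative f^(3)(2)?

-3/8

From the series, [(t - 2)^3] f = -1/16; multiply by 3! = 6 to get -3/8.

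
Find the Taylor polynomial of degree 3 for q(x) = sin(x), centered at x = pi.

q(pi) = 0
q′(pi) = -1
q′′(pi) = 0
q′′′(pi) = 1

(x - pi)^3/6 - (x - pi)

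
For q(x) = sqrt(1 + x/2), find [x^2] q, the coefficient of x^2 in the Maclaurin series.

[x^0] = 1;  [x^1] = 1/4;  [x^2] = -1/32.
So c_2 = q′′(0)/2! = -1/32.

-1/32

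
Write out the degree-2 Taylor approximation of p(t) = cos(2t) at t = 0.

1 - 2*t^2

p(0) = 1
p′(0) = 0
p′′(0) = -4
The Taylor polynomial is Σ p^(k)(0)/k! · t^k.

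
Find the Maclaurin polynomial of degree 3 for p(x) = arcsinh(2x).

-4*x^3/3 + 2*x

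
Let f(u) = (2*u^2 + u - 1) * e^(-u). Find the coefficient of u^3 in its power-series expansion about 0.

Multiply each power in the prefactor through the base expansion.
[u^0] = -1;  [u^1] = 2;  [u^2] = 1/2;  [u^3] = -4/3.

-4/3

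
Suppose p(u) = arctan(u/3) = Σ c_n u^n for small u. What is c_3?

c_3 = p′′′(0)/3! = -1/81.

-1/81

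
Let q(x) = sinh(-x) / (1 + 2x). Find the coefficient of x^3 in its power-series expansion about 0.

Multiply the two series term by term and collect like powers.
q(0) = 0
q′(0) = -1
q′′(0) = 4
q′′′(0) = -25
So c_3 = q′′′(0)/3! = -25/6.

-25/6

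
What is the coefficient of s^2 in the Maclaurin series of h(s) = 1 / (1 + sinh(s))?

Write 1/(1+u) = 1 - u + u^2 - u^3 + ... and substitute the series for u.
h(0) = 1
h′(0) = -1
h′′(0) = 2
Then c_k = h^(k)(0)/k! gives each Taylor coefficient.

1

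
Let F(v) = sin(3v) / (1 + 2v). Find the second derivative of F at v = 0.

Write out both Maclaurin series and multiply, keeping only the needed powers.
From the series, [v^2] F = -6; multiply by 2! = 2 to get -12.

-12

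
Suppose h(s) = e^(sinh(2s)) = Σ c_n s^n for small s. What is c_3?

8/3

Substitute the inner expansion into the outer series and collect powers.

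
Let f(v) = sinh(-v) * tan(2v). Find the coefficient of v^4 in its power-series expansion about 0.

-3

Take the Cauchy product of the two expansions.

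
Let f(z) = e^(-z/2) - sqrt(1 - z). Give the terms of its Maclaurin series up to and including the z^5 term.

13*z^5/480 + z^4/24 + z^3/24 + z^2/4

Expand each term separately and add.
f(0) = 0
f′(0) = 0
f′′(0) = 1/2
f′′′(0) = 1/4
f^(4)(0) = 1
f^(5)(0) = 13/4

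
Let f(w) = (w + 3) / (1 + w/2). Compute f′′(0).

Multiply each power in the prefactor through the base expansion.
The coefficient of w^2 in the expansion is 1/4, so f′′(0) = 2! * (1/4) = 1/2.

1/2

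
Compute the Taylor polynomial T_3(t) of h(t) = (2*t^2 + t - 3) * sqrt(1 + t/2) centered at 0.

Shift and add copies of the series according to the polynomial's terms.
[t^0] = -3;  [t^1] = 1/4;  [t^2] = 75/32;  [t^3] = 57/128.

57*t^3/128 + 75*t^2/32 + t/4 - 3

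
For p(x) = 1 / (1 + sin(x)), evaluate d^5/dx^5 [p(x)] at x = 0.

Expand as Σ (-1)^k u^k with u equal to the inner function's series.
The coefficient of x^5 in the expansion is -61/120, so p^(5)(0) = 5! * (-61/120) = -61.

-61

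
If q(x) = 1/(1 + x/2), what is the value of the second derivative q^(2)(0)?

Compute the successive derivatives at the expansion point and divide by k!.
From the series, [x^2] q = 1/4; multiply by 2! = 2 to get 1/2.

1/2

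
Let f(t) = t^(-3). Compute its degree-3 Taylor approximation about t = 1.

-10*(t - 1)^3 + 6*(t - 1)^2 - 3*(t - 1) + 1

Compute the successive derivatives at the expansion point and divide by k!.
f(1) = 1
f′(1) = -3
f′′(1) = 12
f′′′(1) = -60
The Taylor polynomial is Σ f^(k)(1)/k! · (t - 1)^k.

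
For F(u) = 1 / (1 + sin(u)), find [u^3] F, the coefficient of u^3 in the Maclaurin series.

-5/6

Write 1/(1+u) = 1 - u + u^2 - u^3 + ... and substitute the series for u.
F(0) = 1
F′(0) = -1
F′′(0) = 2
F′′′(0) = -5
So c_3 = F′′′(0)/3! = -5/6.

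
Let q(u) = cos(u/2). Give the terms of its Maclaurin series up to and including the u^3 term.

1 - u^2/8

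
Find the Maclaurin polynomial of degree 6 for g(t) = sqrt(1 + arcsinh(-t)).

-769*t^6/46080 - 43*t^5/1280 + t^4/384 + t^3/48 - t^2/8 - t/2 + 1

Compose series: expand the inner function first, then feed it into the outer expansion.
[t^0] = 1;  [t^1] = -1/2;  [t^2] = -1/8;  [t^3] = 1/48;  [t^4] = 1/384;  [t^5] = -43/1280;  [t^6] = -769/46080.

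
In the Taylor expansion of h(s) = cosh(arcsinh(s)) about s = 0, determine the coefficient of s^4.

-1/8

Substitute the inner expansion into the outer series and collect powers.
h(0) = 1
h′(0) = 0
h′′(0) = 1
h′′′(0) = 0
h^(4)(0) = -3
So c_4 = h^(4)(0)/4! = -1/8.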